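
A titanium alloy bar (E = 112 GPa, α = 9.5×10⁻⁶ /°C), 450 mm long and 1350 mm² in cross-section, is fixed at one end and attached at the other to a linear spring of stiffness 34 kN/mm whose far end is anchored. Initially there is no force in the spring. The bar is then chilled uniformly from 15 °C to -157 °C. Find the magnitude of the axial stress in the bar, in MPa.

Free thermal contraction: δ_free = αΔT L = 9.5×10⁻⁶ × 172 × 450 = 0.7353 mm.
Let P be the tensile force in the spring. The bar extends elastically by PL/(AE) and the spring stretches by P/k; together these equal δ_free.
P [ L/(AE) + 1/k ] = δ_free → P [ 450/(1350×112×10³) + 1/(34×10³) ] = 0.7353.
P = 0.7353 / 3.239×10⁻⁵ = 22700 N.
σ = P/A = 22700/1350 = 16.82 MPa.

σ ≈ 16.8 MPa (tensile)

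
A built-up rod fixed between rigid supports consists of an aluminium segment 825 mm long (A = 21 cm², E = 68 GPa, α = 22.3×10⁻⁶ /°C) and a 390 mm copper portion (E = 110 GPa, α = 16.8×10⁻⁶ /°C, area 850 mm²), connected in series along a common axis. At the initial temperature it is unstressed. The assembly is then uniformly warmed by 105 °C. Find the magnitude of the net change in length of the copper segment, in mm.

|ΔL| ≈ 0.41 mm

With the walls removed the bar would change length by δ_free = Σ αᵢΔT Lᵢ = 22.3×10⁻⁶×105×825 + 16.8×10⁻⁶×105×390 = 2.62 mm.
The walls prevent any net length change, so an axial force P (same in every segment) develops. Compatibility: P · Σ Lᵢ/(AᵢEᵢ) = δ_free.
The series flexibility is Σ Lᵢ/(AᵢEᵢ) = 825/(2100×68×10³) + 390/(850×110×10³) = 9.948×10⁻⁶ mm/N.
P = 2.62 / 9.948×10⁻⁶ = 263300 N = 263.3 kN, compressive.
For the copper segment, free thermal change = 16.8×10⁻⁶×105×390 = 0.688 mm and elastic change from P = 263300×390/(850×110×10³) = 1.098 mm; these oppose, so the net change is 0.41 mm (segment shortens).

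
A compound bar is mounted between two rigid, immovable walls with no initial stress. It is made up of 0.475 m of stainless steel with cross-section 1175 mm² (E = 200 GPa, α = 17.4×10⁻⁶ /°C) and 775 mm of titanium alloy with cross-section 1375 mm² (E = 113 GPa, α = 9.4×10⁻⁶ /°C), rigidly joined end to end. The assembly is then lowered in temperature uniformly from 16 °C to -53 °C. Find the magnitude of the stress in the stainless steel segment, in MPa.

σ ≈ 130 MPa (tensile)

Free thermal contraction of the whole bar: Σ αᵢΔT Lᵢ = 17.4×10⁻⁶×69×475 + 9.4×10⁻⁶×69×775 = 1.073 mm.
The walls prevent any net length change, so an axial force P (same in every segment) develops. Compatibility: P · Σ Lᵢ/(AᵢEᵢ) = δ_free.
The series flexibility is Σ Lᵢ/(AᵢEᵢ) = 475/(1175×200×10³) + 775/(1375×113×10³) = 7.009×10⁻⁶ mm/N.
P = 1.073 / 7.009×10⁻⁶ = 153100 N = 153.1 kN, tensile.
σ_{stainless steel} = P / A = 153100 / 1175 = 130.3 MPa.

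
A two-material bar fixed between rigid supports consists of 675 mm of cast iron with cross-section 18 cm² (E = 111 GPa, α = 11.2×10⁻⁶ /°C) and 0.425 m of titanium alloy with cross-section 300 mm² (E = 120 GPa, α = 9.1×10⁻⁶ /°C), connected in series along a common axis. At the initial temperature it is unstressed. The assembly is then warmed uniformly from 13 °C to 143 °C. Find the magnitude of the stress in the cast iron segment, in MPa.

With the walls removed the bar would change length by δ_free = Σ αᵢΔT Lᵢ = 11.2×10⁻⁶×130×675 + 9.1×10⁻⁶×130×425 = 1.486 mm.
Since the ends are fixed, an axial force P builds up, equal in every segment, with P · Σ Lᵢ/(AᵢEᵢ) = δ_free.
Σ Lᵢ/(AᵢEᵢ) = 675/(1800×111×10³) + 425/(300×120×10³) = 1.518×10⁻⁵ mm/N.
So P = 1.486 / 1.518×10⁻⁵ = 97.84 kN, compressive.
σ_{cast iron} = P / A = 97840 / 1800 = 54.35 MPa.

σ ≈ 54.4 MPa (compressive)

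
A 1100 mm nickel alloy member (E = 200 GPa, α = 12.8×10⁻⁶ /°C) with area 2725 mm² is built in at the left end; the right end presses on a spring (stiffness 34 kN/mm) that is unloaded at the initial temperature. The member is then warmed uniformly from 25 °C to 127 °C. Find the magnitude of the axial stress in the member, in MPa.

σ ≈ 16.8 MPa (compressive)

The unrestrained thermal change is αΔT L = 12.8×10⁻⁶ × 102 × 1100 = 1.436 mm.
With a force P in the spring, the elastic change of the member is PL/(AE) and that of the spring is P/k; compatibility requires their sum to equal δ_free.
P [ L/(AE) + 1/k ] = δ_free → P [ 1100/(2725×200×10³) + 1/(34×10³) ] = 1.436.
P = 1.436 / 3.143×10⁻⁵ = 45690 N.
σ = P/A = 45690/2725 = 16.77 MPa.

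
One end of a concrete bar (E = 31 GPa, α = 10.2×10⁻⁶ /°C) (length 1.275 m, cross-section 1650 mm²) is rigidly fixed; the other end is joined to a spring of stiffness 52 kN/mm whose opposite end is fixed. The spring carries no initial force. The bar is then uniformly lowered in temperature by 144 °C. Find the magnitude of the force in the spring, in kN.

P ≈ 42.4 kN

Free thermal contraction: δ_free = αΔT L = 10.2×10⁻⁶ × 144 × 1275 = 1.873 mm.
Let P be the tensile force in the spring. The bar extends elastically by PL/(AE) and the spring stretches by P/k; together these equal δ_free.
P [ L/(AE) + 1/k ] = δ_free → P [ 1275/(1650×31×10³) + 1/(52×10³) ] = 1.873.
P = 1.873 / 4.416×10⁻⁵ = 42410 N.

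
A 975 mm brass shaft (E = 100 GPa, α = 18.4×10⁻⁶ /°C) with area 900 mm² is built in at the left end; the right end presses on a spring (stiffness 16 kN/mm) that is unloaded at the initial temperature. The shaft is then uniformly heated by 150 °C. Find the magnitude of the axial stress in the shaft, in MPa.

σ ≈ 40.8 MPa (compressive)

If the spring were absent the shaft would lengthen by αΔT L = 18.4×10⁻⁶ × 150 × 975 = 2.691 mm.
With a force P in the spring, the elastic change of the shaft is PL/(AE) and that of the spring is P/k; compatibility requires their sum to equal δ_free.
So P = δ_free / [L/(AE) + 1/k] = 2.691 / [ 975/(900×100×10³) + 1/(16×10³) ].
P = 2.691 / 7.333×10⁻⁵ = 36700 N.
σ = P/A = 36700/900 = 40.77 MPa.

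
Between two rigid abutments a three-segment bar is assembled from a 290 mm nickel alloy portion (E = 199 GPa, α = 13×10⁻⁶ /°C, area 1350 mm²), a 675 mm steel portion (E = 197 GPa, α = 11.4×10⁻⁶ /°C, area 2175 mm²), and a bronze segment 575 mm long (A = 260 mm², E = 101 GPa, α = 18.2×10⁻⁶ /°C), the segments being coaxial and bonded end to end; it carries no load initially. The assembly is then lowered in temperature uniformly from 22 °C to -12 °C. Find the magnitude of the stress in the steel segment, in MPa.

σ ≈ 14 MPa (tensile)

Free thermal contraction of the whole bar: Σ αᵢΔT Lᵢ = 13×10⁻⁶×34×290 + 11.4×10⁻⁶×34×675 + 18.2×10⁻⁶×34×575 = 0.7456 mm.
The rigid supports impose zero overall length change; the single axial force P common to all segments must satisfy P Σ Lᵢ/(AᵢEᵢ) = δ_free.
Σ Lᵢ/(AᵢEᵢ) = 290/(1350×199×10³) + 675/(2175×197×10³) + 575/(260×101×10³) = 2.455×10⁻⁵ mm/N.
P = 0.7456 / 2.455×10⁻⁵ = 30370 N = 30.37 kN, tensile.
σ_{steel} = P / A = 30370 / 2175 = 13.96 MPa.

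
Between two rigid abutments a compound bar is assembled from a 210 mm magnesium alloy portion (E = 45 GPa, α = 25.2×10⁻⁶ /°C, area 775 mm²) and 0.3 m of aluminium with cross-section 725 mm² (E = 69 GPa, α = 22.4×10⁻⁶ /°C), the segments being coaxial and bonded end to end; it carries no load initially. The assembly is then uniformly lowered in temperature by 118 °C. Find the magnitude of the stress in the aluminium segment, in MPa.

σ ≈ 163 MPa (tensile)

If the supports were absent, the total length change would be Σ αᵢΔT Lᵢ = 25.2×10⁻⁶×118×210 + 22.4×10⁻⁶×118×300 = 1.417 mm.
The rigid supports impose zero overall length change; the single axial force P common to all segments must satisfy P Σ Lᵢ/(AᵢEᵢ) = δ_free.
Σ Lᵢ/(AᵢEᵢ) = 210/(775×45×10³) + 300/(725×69×10³) = 1.202×10⁻⁵ mm/N.
P = 1.417 / 1.202×10⁻⁵ = 117900 N = 117.9 kN, tensile.
σ_{aluminium} = P / A = 117900 / 725 = 162.7 MPa.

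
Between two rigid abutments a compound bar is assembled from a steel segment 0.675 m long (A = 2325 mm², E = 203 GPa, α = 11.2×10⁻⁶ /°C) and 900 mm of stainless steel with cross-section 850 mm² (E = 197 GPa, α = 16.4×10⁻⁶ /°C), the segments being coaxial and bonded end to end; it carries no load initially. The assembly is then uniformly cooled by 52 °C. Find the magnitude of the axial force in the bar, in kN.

If the supports were absent, the total length change would be Σ αᵢΔT Lᵢ = 11.2×10⁻⁶×52×675 + 16.4×10⁻⁶×52×900 = 1.161 mm.
The walls prevent any net length change, so an axial force P (same in every segment) develops. Compatibility: P · Σ Lᵢ/(AᵢEᵢ) = δ_free.
The series flexibility is Σ Lᵢ/(AᵢEᵢ) = 675/(2325×203×10³) + 900/(850×197×10³) = 6.805×10⁻⁶ mm/N.
So P = 1.161 / 6.805×10⁻⁶ = 170.6 kN, tensile.

P ≈ 171 kN (tensile)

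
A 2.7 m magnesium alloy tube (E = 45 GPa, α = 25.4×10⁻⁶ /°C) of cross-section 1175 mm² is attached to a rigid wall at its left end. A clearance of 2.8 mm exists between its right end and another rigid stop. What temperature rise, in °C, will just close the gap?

ΔT ≈ 40.8 °C

The gap closes when αΔT L = 2.8 mm, since the tube is still unstressed at that instant.
ΔT = 2.8 / (25.4×10⁻⁶ × 2700) = 40.83 °C.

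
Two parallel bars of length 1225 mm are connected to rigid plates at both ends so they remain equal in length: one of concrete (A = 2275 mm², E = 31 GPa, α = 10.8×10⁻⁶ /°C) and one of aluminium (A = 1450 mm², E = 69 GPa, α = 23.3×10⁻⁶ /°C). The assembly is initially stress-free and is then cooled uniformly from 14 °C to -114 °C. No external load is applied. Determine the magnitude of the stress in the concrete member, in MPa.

σ ≈ 29.1 MPa (compressive)

The aluminium has the larger α, so on cooling it would change length more than the concrete if both were free. The rigid plates force a common final length, so the aluminium is put into tension and the concrete into compression, with equal and opposite forces P (no external load).
Equating the net (thermal + elastic) strains gives |α₁ − α₂|·ΔT = P·[1/(A₁E₁) + 1/(A₂E₂)].
|α₁ − α₂|·ΔT = 12.5×10⁻⁶ × 128 = 0.0016.
1/(A₁E₁) + 1/(A₂E₂) = 1/(2275×31×10³) + 1/(1450×69×10³) = 2.417×10⁻⁸ N⁻¹.
P = 0.0016 / 2.417×10⁻⁸ = 66190 N = 66.19 kN.
σ_{concrete} = P/A₁ = 66190/2275 = 29.09 MPa, compressive.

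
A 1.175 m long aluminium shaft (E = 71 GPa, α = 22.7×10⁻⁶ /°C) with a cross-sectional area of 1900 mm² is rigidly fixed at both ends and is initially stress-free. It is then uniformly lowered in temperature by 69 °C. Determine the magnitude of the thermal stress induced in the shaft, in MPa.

σ ≈ 111 MPa (tensile)

With length fixed, the mechanical strain must cancel the thermal strain αΔT = 22.7×10⁻⁶ × 69 = 1566.3×10⁻⁶.
σ = EαΔT = 71×10³ × 22.7×10⁻⁶ × 69 = 111.2 MPa (tensile; the shaft is trying to contract).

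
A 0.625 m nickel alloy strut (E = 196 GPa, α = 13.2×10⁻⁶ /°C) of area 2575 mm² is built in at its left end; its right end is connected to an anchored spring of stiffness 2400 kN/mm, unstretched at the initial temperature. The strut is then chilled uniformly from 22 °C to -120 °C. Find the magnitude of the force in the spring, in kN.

The unrestrained thermal change is αΔT L = 13.2×10⁻⁶ × 142 × 625 = 1.171 mm.
Let P be the tensile force in the spring. The strut extends elastically by PL/(AE) and the spring stretches by P/k; together these equal δ_free.
So P = δ_free / [L/(AE) + 1/k] = 1.171 / [ 625/(2575×196×10³) + 1/(2400×10³) ].
P = 1.171 / 1.655×10⁻⁶ = 707800 N.

P ≈ 708 kN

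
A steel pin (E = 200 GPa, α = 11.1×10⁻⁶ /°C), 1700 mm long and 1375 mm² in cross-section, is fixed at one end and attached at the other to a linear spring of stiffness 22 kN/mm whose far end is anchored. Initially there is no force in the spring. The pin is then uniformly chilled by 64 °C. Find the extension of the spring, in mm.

Free thermal contraction: δ_free = αΔT L = 11.1×10⁻⁶ × 64 × 1700 = 1.208 mm.
Let P be the tensile force in the spring. The pin extends elastically by PL/(AE) and the spring stretches by P/k; together these equal δ_free.
P [ L/(AE) + 1/k ] = δ_free → P [ 1700/(1375×200×10³) + 1/(22×10³) ] = 1.208.
P = 1.208 / 5.164×10⁻⁵ = 23390 N.
Spring extension = P/k = 23390/(22×10³) = 1.063 mm.

δ ≈ 1.06 mm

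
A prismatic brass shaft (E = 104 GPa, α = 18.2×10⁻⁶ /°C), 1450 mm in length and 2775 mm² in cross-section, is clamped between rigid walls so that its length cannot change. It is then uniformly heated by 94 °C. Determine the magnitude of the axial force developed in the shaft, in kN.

P ≈ 494 kN (compressive)

The ends cannot move, so σ = EαΔT = 104×10³ × 18.2×10⁻⁶ × 94 = 177.9 MPa.
P = AEαΔT = 2775 × 104×10³ × 18.2×10⁻⁶ × 94 = 493.7 kN (compressive).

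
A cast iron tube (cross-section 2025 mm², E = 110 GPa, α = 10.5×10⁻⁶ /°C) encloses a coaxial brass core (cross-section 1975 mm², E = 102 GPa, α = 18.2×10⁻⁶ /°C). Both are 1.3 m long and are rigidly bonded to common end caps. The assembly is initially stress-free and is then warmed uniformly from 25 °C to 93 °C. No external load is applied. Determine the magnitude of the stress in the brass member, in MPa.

σ ≈ 28 MPa (compressive)

Both members must finish at the same length. With the larger α, the brass tends to over-expand; the plates restrain it, putting the brass in compression and the cast iron in tension. With no external load the two internal forces are equal and opposite, magnitude P.
Compatibility of the two members (thermal + elastic change equal): (α₁ − α₂)ΔT = P·[1/(A₁E₁) + 1/(A₂E₂)].
|α₁ − α₂|·ΔT = 7.7×10⁻⁶ × 68 = 0.0005236.
1/(A₁E₁) + 1/(A₂E₂) = 1/(2025×110×10³) + 1/(1975×102×10³) = 9.453×10⁻⁹ N⁻¹.
So P = 0.0005236 / 9.453×10⁻⁹ = 55.39 kN.
σ_{brass} = P/A₂ = 55390/1975 = 28.04 MPa, compressive.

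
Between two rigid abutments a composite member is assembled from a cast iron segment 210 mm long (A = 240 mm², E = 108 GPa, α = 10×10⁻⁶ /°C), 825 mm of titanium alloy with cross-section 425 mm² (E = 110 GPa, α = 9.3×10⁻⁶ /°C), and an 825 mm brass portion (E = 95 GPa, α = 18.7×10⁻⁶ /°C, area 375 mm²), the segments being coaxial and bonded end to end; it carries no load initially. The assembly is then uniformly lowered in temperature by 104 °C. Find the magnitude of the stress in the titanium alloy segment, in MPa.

If the supports were absent, the total length change would be Σ αᵢΔT Lᵢ = 10×10⁻⁶×104×210 + 9.3×10⁻⁶×104×825 + 18.7×10⁻⁶×104×825 = 2.621 mm.
The rigid supports impose zero overall length change; the single axial force P common to all segments must satisfy P Σ Lᵢ/(AᵢEᵢ) = δ_free.
Σ Lᵢ/(AᵢEᵢ) = 210/(240×108×10³) + 825/(425×110×10³) + 825/(375×95×10³) = 4.891×10⁻⁵ mm/N.
P = 2.621 / 4.891×10⁻⁵ = 53590 N = 53.59 kN, tensile.
σ_{titanium alloy} = P / A = 53590 / 425 = 126.1 MPa.

σ ≈ 126 MPa (tensile)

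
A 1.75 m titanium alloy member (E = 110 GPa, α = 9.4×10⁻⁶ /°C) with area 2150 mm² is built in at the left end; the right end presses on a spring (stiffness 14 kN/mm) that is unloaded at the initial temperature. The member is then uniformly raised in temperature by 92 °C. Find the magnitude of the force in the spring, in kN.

If the spring were absent the member would lengthen by αΔT L = 9.4×10⁻⁶ × 92 × 1750 = 1.513 mm.
With a force P in the spring, the elastic change of the member is PL/(AE) and that of the spring is P/k; compatibility requires their sum to equal δ_free.
P [ L/(AE) + 1/k ] = δ_free → P [ 1750/(2150×110×10³) + 1/(14×10³) ] = 1.513.
P = 1.513 / 7.883×10⁻⁵ = 19200 N.

P ≈ 19.2 kN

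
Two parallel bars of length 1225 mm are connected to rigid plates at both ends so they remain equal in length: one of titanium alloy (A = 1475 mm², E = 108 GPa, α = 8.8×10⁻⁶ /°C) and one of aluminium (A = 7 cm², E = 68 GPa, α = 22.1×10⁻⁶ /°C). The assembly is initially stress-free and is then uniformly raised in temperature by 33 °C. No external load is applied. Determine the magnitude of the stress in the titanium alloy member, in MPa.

The aluminium has the larger α, so on heating it would change length more than the titanium alloy if both were free. The rigid plates force a common final length, so the aluminium is put into compression and the titanium alloy into tension, with equal and opposite forces P (no external load).
Setting the final lengths equal and cancelling L: (α₁ − α₂)ΔT = P/(A₁E₁) + P/(A₂E₂).
|α₁ − α₂|·ΔT = 13.3×10⁻⁶ × 33 = 0.0004389.
1/(A₁E₁) + 1/(A₂E₂) = 1/(1475×108×10³) + 1/(700×68×10³) = 2.729×10⁻⁸ N⁻¹.
So P = 0.0004389 / 2.729×10⁻⁸ = 16.09 kN.
σ_{titanium alloy} = P/A₁ = 16090/1475 = 10.91 MPa, tensile.

σ ≈ 10.9 MPa (tensile)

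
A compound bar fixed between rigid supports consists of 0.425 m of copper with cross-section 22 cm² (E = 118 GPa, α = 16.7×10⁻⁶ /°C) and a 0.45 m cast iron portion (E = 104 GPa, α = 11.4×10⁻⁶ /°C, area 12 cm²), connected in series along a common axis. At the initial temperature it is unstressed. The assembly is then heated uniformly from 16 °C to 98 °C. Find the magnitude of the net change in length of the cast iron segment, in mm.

With the walls removed the bar would change length by δ_free = Σ αᵢΔT Lᵢ = 16.7×10⁻⁶×82×425 + 11.4×10⁻⁶×82×450 = 1.003 mm.
The rigid supports impose zero overall length change; the single axial force P common to all segments must satisfy P Σ Lᵢ/(AᵢEᵢ) = δ_free.
Σ Lᵢ/(AᵢEᵢ) = 425/(2200×118×10³) + 450/(1200×104×10³) = 5.243×10⁻⁶ mm/N.
Hence P = δ_free / Σ(L/AE) = 1.003/5.243×10⁻⁶ = 191.2 kN (compressive).
For the cast iron segment, free thermal change = 11.4×10⁻⁶×82×450 = 0.4207 mm and elastic change from P = 191200×450/(1200×104×10³) = 0.6896 mm; these oppose, so the net change is 0.269 mm (segment shortens).

|ΔL| ≈ 0.269 mm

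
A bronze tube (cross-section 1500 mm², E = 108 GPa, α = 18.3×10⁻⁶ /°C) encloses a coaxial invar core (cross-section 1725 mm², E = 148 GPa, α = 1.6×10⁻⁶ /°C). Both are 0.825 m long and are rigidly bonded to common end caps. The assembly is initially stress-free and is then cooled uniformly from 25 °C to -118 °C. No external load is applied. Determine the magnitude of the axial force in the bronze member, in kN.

P ≈ 237 kN (tensile in the bronze)

Both members must finish at the same length. With the larger α, the bronze tends to over-contract; the plates restrain it, putting the bronze in tension and the invar in compression. With no external load the two internal forces are equal and opposite, magnitude P.
Equating the net (thermal + elastic) strains gives |α₁ − α₂|·ΔT = P·[1/(A₁E₁) + 1/(A₂E₂)].
|α₁ − α₂|·ΔT = 16.7×10⁻⁶ × 143 = 0.002388.
1/(A₁E₁) + 1/(A₂E₂) = 1/(1500×108×10³) + 1/(1725×148×10³) = 1.009×10⁻⁸ N⁻¹.
P = 0.002388 / 1.009×10⁻⁸ = 236700 N = 236.7 kN.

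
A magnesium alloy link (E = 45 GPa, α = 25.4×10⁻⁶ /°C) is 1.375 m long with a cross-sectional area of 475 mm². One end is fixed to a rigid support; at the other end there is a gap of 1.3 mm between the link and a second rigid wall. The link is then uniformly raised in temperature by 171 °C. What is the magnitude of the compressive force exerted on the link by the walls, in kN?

P ≈ 72.6 kN

Free thermal elongation = αΔT L = 25.4×10⁻⁶ × 171 × 1375 = 5.972 mm.
After closing the 1.3 mm clearance, 5.972 − 1.3 = 4.672 mm of expansion remains to be suppressed by the wall.
That suppressed elongation corresponds to σ = E·Δ/L = 45×10³ × 4.672/1375 = 152.9 MPa.
Force on the wall = σA = 152.9 × 475 mm² = 72.63 kN.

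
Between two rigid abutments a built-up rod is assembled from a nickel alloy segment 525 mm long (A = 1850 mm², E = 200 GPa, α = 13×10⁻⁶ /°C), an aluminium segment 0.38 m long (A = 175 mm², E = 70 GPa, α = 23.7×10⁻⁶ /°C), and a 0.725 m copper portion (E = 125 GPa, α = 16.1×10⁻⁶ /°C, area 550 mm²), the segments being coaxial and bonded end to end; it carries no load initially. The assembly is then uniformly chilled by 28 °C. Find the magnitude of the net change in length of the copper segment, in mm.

|ΔL| ≈ 0.138 mm

With the walls removed the bar would change length by δ_free = Σ αᵢΔT Lᵢ = 13×10⁻⁶×28×525 + 23.7×10⁻⁶×28×380 + 16.1×10⁻⁶×28×725 = 0.7701 mm.
The walls prevent any net length change, so an axial force P (same in every segment) develops. Compatibility: P · Σ Lᵢ/(AᵢEᵢ) = δ_free.
Σ Lᵢ/(AᵢEᵢ) = 525/(1850×200×10³) + 380/(175×70×10³) + 725/(550×125×10³) = 4.298×10⁻⁵ mm/N.
Hence P = δ_free / Σ(L/AE) = 0.7701/4.298×10⁻⁵ = 17.92 kN (tensile).
For the copper segment, free thermal change = 16.1×10⁻⁶×28×725 = 0.3268 mm and elastic change from P = 17920×725/(550×125×10³) = 0.1889 mm; these oppose, so the net change is 0.138 mm (segment shortens).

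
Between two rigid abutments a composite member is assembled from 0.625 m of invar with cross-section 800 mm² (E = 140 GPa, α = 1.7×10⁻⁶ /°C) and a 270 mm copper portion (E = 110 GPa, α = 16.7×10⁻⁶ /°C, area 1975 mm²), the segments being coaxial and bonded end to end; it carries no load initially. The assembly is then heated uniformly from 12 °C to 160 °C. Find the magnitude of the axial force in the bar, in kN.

P ≈ 121 kN (compressive)

With the walls removed the bar would change length by δ_free = Σ αᵢΔT Lᵢ = 1.7×10⁻⁶×148×625 + 16.7×10⁻⁶×148×270 = 0.8246 mm.
The walls prevent any net length change, so an axial force P (same in every segment) develops. Compatibility: P · Σ Lᵢ/(AᵢEᵢ) = δ_free.
Σ Lᵢ/(AᵢEᵢ) = 625/(800×140×10³) + 270/(1975×110×10³) = 6.823×10⁻⁶ mm/N.
So P = 0.8246 / 6.823×10⁻⁶ = 120.9 kN, compressive.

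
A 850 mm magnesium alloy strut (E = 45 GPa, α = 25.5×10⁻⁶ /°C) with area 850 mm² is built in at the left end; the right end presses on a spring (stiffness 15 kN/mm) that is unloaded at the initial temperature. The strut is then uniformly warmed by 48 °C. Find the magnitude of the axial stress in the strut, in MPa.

σ ≈ 13.8 MPa (compressive)

If the spring were absent the strut would lengthen by αΔT L = 25.5×10⁻⁶ × 48 × 850 = 1.04 mm.
Let P be the compressive force at the spring. The strut shortens elastically by PL/(AE) and the spring compresses by P/k; together these equal δ_free.
P [ L/(AE) + 1/k ] = δ_free → P [ 850/(850×45×10³) + 1/(15×10³) ] = 1.04.
P = 1.04 / 8.889×10⁻⁵ = 11700 N.
σ = P/A = 11700/850 = 13.77 MPa.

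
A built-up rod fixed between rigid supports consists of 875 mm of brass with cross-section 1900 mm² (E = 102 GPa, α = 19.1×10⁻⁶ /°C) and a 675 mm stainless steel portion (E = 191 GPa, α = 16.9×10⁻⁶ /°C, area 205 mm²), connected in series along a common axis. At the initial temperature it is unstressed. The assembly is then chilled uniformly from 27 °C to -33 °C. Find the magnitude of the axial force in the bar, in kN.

With the walls removed the bar would change length by δ_free = Σ αᵢΔT Lᵢ = 19.1×10⁻⁶×60×875 + 16.9×10⁻⁶×60×675 = 1.687 mm.
The rigid supports impose zero overall length change; the single axial force P common to all segments must satisfy P Σ Lᵢ/(AᵢEᵢ) = δ_free.
Σ Lᵢ/(AᵢEᵢ) = 875/(1900×102×10³) + 675/(205×191×10³) = 2.175×10⁻⁵ mm/N.
So P = 1.687 / 2.175×10⁻⁵ = 77.56 kN, tensile.

P ≈ 77.6 kN (tensile)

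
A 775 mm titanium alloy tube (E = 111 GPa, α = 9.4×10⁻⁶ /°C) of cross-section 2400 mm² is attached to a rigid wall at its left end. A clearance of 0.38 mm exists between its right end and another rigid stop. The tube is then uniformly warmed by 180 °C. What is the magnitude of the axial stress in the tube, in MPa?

σ ≈ 133 MPa (compressive)

Unrestrained expansion: δ_free = αΔT L = 9.4×10⁻⁶ × 180 × 775 = 1.311 mm.
After closing the 0.38 mm clearance, 1.311 − 0.38 = 0.9313 mm of expansion remains to be suppressed by the wall.
So σ = E(δ_free − g)/L = 111×10³ × 0.9313/775 = 133.4 MPa.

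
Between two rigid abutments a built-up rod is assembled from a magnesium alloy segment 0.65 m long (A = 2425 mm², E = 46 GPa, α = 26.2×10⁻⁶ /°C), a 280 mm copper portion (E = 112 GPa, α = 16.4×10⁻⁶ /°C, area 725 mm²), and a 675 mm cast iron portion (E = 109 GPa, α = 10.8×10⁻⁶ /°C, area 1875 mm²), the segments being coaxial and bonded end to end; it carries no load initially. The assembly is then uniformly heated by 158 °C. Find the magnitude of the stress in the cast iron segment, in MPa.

If the supports were absent, the total length change would be Σ αᵢΔT Lᵢ = 26.2×10⁻⁶×158×650 + 16.4×10⁻⁶×158×280 + 10.8×10⁻⁶×158×675 = 4.568 mm.
The walls prevent any net length change, so an axial force P (same in every segment) develops. Compatibility: P · Σ Lᵢ/(AᵢEᵢ) = δ_free.
The series flexibility is Σ Lᵢ/(AᵢEᵢ) = 650/(2425×46×10³) + 280/(725×112×10³) + 675/(1875×109×10³) = 1.258×10⁻⁵ mm/N.
Hence P = δ_free / Σ(L/AE) = 4.568/1.258×10⁻⁵ = 363.2 kN (compressive).
σ_{cast iron} = P / A = 363200 / 1875 = 193.7 MPa.

σ ≈ 194 MPa (compressive)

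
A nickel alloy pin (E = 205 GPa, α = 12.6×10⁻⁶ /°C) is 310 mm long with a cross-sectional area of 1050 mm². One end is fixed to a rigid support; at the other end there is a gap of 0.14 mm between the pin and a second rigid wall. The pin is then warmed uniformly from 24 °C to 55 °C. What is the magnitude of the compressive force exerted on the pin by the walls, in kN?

Unrestrained expansion: δ_free = αΔT L = 12.6×10⁻⁶ × 31 × 310 = 0.1211 mm.
This is smaller than the 0.14 mm clearance, so the pin expands freely without reaching the stop — the stress is zero.

P ≈ 0 kN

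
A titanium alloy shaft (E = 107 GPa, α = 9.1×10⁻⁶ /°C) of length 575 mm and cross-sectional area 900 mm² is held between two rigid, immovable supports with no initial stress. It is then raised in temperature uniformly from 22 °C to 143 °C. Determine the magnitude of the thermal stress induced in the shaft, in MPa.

σ ≈ 118 MPa (compressive)

The supports are rigid, so the total axial strain is zero. The restrained thermal strain is ε = αΔT = 9.1×10⁻⁶ × 121 = 1101.1×10⁻⁶.
σ = EαΔT = 107×10³ × 9.1×10⁻⁶ × 121 = 117.8 MPa (compressive; the shaft is trying to expand).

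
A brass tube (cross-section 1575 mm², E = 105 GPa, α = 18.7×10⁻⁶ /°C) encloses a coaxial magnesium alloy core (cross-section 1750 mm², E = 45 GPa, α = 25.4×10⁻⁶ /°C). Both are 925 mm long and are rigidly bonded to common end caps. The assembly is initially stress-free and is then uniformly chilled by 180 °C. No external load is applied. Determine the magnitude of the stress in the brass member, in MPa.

The magnesium alloy has the larger α, so on cooling it would change length more than the brass if both were free. The rigid plates force a common final length, so the magnesium alloy is put into tension and the brass into compression, with equal and opposite forces P (no external load).
Setting the final lengths equal and cancelling L: (α₁ − α₂)ΔT = P/(A₁E₁) + P/(A₂E₂).
|α₁ − α₂|·ΔT = 6.7×10⁻⁶ × 180 = 0.001206.
1/(A₁E₁) + 1/(A₂E₂) = 1/(1575×105×10³) + 1/(1750×45×10³) = 1.875×10⁻⁸ N⁻¹.
So P = 0.001206 / 1.875×10⁻⁸ = 64.34 kN.
σ_{brass} = P/A₁ = 64340/1575 = 40.85 MPa, compressive.

σ ≈ 40.8 MPa (compressive)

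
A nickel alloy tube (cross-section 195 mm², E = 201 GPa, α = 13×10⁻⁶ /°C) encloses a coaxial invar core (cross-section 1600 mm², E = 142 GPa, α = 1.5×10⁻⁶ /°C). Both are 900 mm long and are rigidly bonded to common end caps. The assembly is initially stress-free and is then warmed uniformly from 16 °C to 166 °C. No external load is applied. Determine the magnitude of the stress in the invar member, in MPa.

σ ≈ 36 MPa (tensile)

Equilibrium of a rigid end plate with no external load gives equal and opposite internal forces ±P in the two members. Since α_{nickel alloy} > α_{invar}, heating drives the nickel alloy into compression and the invar into tension.
Compatibility of the two members (thermal + elastic change equal): (α₁ − α₂)ΔT = P·[1/(A₁E₁) + 1/(A₂E₂)].
|α₁ − α₂|·ΔT = 11.5×10⁻⁶ × 150 = 0.001725.
1/(A₁E₁) + 1/(A₂E₂) = 1/(195×201×10³) + 1/(1600×142×10³) = 2.991×10⁻⁸ N⁻¹.
So P = 0.001725 / 2.991×10⁻⁸ = 57.66 kN.
σ_{invar} = P/A₂ = 57660/1600 = 36.04 MPa, tensile.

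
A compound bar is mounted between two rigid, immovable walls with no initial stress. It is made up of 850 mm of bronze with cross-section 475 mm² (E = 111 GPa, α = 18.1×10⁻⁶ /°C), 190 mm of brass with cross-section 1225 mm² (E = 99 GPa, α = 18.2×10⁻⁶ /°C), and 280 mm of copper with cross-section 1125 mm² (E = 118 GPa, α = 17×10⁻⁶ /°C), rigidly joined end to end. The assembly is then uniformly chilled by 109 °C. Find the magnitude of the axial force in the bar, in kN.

P ≈ 130 kN (tensile)

If the supports were absent, the total length change would be Σ αᵢΔT Lᵢ = 18.1×10⁻⁶×109×850 + 18.2×10⁻⁶×109×190 + 17×10⁻⁶×109×280 = 2.573 mm.
The rigid supports impose zero overall length change; the single axial force P common to all segments must satisfy P Σ Lᵢ/(AᵢEᵢ) = δ_free.
The series flexibility is Σ Lᵢ/(AᵢEᵢ) = 850/(475×111×10³) + 190/(1225×99×10³) + 280/(1125×118×10³) = 1.98×10⁻⁵ mm/N.
Hence P = δ_free / Σ(L/AE) = 2.573/1.98×10⁻⁵ = 130 kN (tensile).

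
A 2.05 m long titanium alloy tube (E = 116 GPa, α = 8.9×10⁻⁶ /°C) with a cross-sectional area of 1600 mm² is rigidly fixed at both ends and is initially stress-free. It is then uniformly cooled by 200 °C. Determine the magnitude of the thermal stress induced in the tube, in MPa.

σ ≈ 206 MPa (tensile)

The supports are rigid, so the total axial strain is zero. The restrained thermal strain is ε = αΔT = 8.9×10⁻⁶ × 200 = 1780×10⁻⁶.
Hence σ = E·αΔT = 116×10³ × 1780×10⁻⁶ = 206.5 MPa, tensile.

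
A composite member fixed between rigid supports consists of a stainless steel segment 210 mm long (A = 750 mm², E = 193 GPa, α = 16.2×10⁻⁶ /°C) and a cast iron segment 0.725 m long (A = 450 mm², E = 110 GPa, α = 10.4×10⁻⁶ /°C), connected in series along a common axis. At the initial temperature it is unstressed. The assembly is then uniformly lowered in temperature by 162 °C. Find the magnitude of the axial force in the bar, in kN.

Free thermal contraction of the whole bar: Σ αᵢΔT Lᵢ = 16.2×10⁻⁶×162×210 + 10.4×10⁻⁶×162×725 = 1.773 mm.
Since the ends are fixed, an axial force P builds up, equal in every segment, with P · Σ Lᵢ/(AᵢEᵢ) = δ_free.
The series flexibility is Σ Lᵢ/(AᵢEᵢ) = 210/(750×193×10³) + 725/(450×110×10³) = 1.61×10⁻⁵ mm/N.
P = 1.773 / 1.61×10⁻⁵ = 110100 N = 110.1 kN, tensile.

P ≈ 110 kN (tensile)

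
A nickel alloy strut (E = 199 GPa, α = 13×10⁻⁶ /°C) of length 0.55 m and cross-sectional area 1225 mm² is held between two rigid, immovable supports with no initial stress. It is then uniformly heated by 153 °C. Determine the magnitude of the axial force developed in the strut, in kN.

P ≈ 485 kN (compressive)

Full restraint means ε = 0, so the stress is σ = EαΔT = 199×10³ × 13×10⁻⁶ × 153 = 395.8 MPa.
Then P = σA = 395.8 × 1225 mm² = 484.9 kN, compressive.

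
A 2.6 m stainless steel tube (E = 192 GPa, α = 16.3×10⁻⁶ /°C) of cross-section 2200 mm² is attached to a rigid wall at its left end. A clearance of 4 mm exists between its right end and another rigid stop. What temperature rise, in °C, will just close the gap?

The gap closes when αΔT L = 4 mm, since the tube is still unstressed at that instant.
So ΔT = g/(αL) = 4/(16.3×10⁻⁶ × 2600) = 94.38 °C.

ΔT ≈ 94.4 °C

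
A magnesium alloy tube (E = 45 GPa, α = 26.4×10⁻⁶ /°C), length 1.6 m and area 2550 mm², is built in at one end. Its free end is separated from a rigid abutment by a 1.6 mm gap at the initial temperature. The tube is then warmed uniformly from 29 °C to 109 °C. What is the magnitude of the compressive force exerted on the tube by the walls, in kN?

Free thermal elongation = αΔT L = 26.4×10⁻⁶ × 80 × 1600 = 3.379 mm.
This exceeds the 1.6 mm gap, so the wall pushes back. The portion of expansion that must be recovered elastically is δ_free − gap = 3.379 − 1.6 = 1.779 mm.
Compatibility: PL/(AE) = 1.779 mm, so σ = P/A = E × (1.779/1600) = 50.04 MPa.
Force on the wall = σA = 50.04 × 2550 mm² = 127.6 kN.

P ≈ 128 kN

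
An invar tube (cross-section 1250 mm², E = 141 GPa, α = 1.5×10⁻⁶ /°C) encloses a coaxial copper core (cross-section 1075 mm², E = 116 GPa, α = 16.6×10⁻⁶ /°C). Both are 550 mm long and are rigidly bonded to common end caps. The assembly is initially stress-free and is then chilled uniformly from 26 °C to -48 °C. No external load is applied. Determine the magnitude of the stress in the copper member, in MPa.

The copper has the larger α, so on cooling it would change length more than the invar if both were free. The rigid plates force a common final length, so the copper is put into tension and the invar into compression, with equal and opposite forces P (no external load).
Equating the net (thermal + elastic) strains gives |α₁ − α₂|·ΔT = P·[1/(A₁E₁) + 1/(A₂E₂)].
|α₁ − α₂|·ΔT = 15.1×10⁻⁶ × 74 = 0.001117.
1/(A₁E₁) + 1/(A₂E₂) = 1/(1250×141×10³) + 1/(1075×116×10³) = 1.369×10⁻⁸ N⁻¹.
P = 0.001117 / 1.369×10⁻⁸ = 81600 N = 81.6 kN.
σ_{copper} = P/A₂ = 81600/1075 = 75.91 MPa, tensile.

σ ≈ 75.9 MPa (tensile)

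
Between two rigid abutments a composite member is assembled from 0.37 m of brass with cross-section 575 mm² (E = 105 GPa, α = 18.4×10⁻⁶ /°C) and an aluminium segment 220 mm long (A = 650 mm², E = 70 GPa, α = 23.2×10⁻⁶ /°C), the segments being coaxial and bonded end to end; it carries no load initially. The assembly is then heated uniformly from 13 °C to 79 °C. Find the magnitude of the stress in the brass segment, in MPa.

With the walls removed the bar would change length by δ_free = Σ αᵢΔT Lᵢ = 18.4×10⁻⁶×66×370 + 23.2×10⁻⁶×66×220 = 0.7862 mm.
The rigid supports impose zero overall length change; the single axial force P common to all segments must satisfy P Σ Lᵢ/(AᵢEᵢ) = δ_free.
The series flexibility is Σ Lᵢ/(AᵢEᵢ) = 370/(575×105×10³) + 220/(650×70×10³) = 1.096×10⁻⁵ mm/N.
So P = 0.7862 / 1.096×10⁻⁵ = 71.71 kN, compressive.
σ_{brass} = P / A = 71710 / 575 = 124.7 MPa.

σ ≈ 125 MPa (compressive)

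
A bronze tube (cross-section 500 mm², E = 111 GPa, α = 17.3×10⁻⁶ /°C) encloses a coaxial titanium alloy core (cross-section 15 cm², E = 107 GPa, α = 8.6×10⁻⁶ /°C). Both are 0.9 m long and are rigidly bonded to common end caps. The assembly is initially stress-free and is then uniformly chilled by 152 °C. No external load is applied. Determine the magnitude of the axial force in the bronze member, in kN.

P ≈ 54.5 kN (tensile in the bronze)

The bronze has the larger α, so on cooling it would change length more than the titanium alloy if both were free. The rigid plates force a common final length, so the bronze is put into tension and the titanium alloy into compression, with equal and opposite forces P (no external load).
Equating the net (thermal + elastic) strains gives |α₁ − α₂|·ΔT = P·[1/(A₁E₁) + 1/(A₂E₂)].
|α₁ − α₂|·ΔT = 8.7×10⁻⁶ × 152 = 0.001322.
1/(A₁E₁) + 1/(A₂E₂) = 1/(500×111×10³) + 1/(1500×107×10³) = 2.425×10⁻⁸ N⁻¹.
So P = 0.001322 / 2.425×10⁻⁸ = 54.54 kN.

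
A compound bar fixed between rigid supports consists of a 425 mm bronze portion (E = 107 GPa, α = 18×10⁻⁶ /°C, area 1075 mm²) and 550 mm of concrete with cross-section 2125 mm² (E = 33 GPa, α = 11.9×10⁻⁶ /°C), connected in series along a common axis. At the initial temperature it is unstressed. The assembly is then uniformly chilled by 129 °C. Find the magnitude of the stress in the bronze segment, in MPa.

Free thermal contraction of the whole bar: Σ αᵢΔT Lᵢ = 18×10⁻⁶×129×425 + 11.9×10⁻⁶×129×550 = 1.831 mm.
The walls prevent any net length change, so an axial force P (same in every segment) develops. Compatibility: P · Σ Lᵢ/(AᵢEᵢ) = δ_free.
Σ Lᵢ/(AᵢEᵢ) = 425/(1075×107×10³) + 550/(2125×33×10³) = 1.154×10⁻⁵ mm/N.
P = 1.831 / 1.154×10⁻⁵ = 158700 N = 158.7 kN, tensile.
σ_{bronze} = P / A = 158700 / 1075 = 147.6 MPa.

σ ≈ 148 MPa (tensile)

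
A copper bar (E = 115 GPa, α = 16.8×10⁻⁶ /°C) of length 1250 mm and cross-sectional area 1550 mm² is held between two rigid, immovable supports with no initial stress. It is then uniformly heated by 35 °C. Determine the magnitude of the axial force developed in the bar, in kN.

The ends cannot move, so σ = EαΔT = 115×10³ × 16.8×10⁻⁶ × 35 = 67.62 MPa.
P = AEαΔT = 1550 × 115×10³ × 16.8×10⁻⁶ × 35 = 104.8 kN (compressive).

P ≈ 105 kN (compressive)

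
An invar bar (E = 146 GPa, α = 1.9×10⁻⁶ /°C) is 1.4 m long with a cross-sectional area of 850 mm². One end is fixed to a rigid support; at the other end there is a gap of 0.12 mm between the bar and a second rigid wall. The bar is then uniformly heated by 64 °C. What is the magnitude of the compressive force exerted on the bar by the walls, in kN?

P ≈ 4.45 kN

Free thermal elongation = αΔT L = 1.9×10⁻⁶ × 64 × 1400 = 0.1702 mm.
After closing the 0.12 mm clearance, 0.1702 − 0.12 = 0.05024 mm of expansion remains to be suppressed by the wall.
Compatibility: PL/(AE) = 0.05024 mm, so σ = P/A = E × (0.05024/1400) = 5.239 MPa.
Force on the wall = σA = 5.239 × 850 mm² = 4.453 kN.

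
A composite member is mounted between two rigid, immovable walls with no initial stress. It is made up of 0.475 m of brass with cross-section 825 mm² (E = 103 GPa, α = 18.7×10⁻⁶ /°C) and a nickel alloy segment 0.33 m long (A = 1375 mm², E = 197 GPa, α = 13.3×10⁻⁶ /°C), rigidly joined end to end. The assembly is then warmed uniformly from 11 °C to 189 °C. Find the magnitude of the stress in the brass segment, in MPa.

Free thermal expansion of the whole bar: Σ αᵢΔT Lᵢ = 18.7×10⁻⁶×178×475 + 13.3×10⁻⁶×178×330 = 2.362 mm.
The walls prevent any net length change, so an axial force P (same in every segment) develops. Compatibility: P · Σ Lᵢ/(AᵢEᵢ) = δ_free.
Σ Lᵢ/(AᵢEᵢ) = 475/(825×103×10³) + 330/(1375×197×10³) = 6.808×10⁻⁶ mm/N.
Hence P = δ_free / Σ(L/AE) = 2.362/6.808×10⁻⁶ = 347 kN (compressive).
σ_{brass} = P / A = 347000 / 825 = 420.6 MPa.

σ ≈ 421 MPa (compressive)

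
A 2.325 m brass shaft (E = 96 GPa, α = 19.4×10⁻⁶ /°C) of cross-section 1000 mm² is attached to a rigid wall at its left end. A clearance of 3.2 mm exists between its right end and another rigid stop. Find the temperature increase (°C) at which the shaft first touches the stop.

ΔT ≈ 70.9 °C

The gap closes when αΔT L = 3.2 mm, since the shaft is still unstressed at that instant.
ΔT = 3.2 / (19.4×10⁻⁶ × 2325) = 70.95 °C.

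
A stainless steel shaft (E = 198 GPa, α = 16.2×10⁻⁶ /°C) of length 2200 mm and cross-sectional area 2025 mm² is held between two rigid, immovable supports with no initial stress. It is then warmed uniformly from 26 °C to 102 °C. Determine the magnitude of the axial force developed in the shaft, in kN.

The ends cannot move, so σ = EαΔT = 198×10³ × 16.2×10⁻⁶ × 76 = 243.8 MPa.
P = AEαΔT = 2025 × 198×10³ × 16.2×10⁻⁶ × 76 = 493.6 kN (compressive).

P ≈ 494 kN (compressive)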